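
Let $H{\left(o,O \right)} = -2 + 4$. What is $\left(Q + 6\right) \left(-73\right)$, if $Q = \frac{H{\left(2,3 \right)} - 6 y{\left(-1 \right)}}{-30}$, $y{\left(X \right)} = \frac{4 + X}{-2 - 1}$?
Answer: $- \frac{6278}{15} \approx -418.53$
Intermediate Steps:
$H{\left(o,O \right)} = 2$
$y{\left(X \right)} = - \frac{4}{3} - \frac{X}{3}$ ($y{\left(X \right)} = \frac{4 + X}{-3} = \left(4 + X\right) \left(- \frac{1}{3}\right) = - \frac{4}{3} - \frac{X}{3}$)
$Q = - \frac{4}{15}$ ($Q = \frac{2 - 6 \left(- \frac{4}{3} - - \frac{1}{3}\right)}{-30} = \left(2 - 6 \left(- \frac{4}{3} + \frac{1}{3}\right)\right) \left(- \frac{1}{30}\right) = \left(2 - -6\right) \left(- \frac{1}{30}\right) = \left(2 + 6\right) \left(- \frac{1}{30}\right) = 8 \left(- \frac{1}{30}\right) = - \frac{4}{15} \approx -0.26667$)
$\left(Q + 6\right) \left(-73\right) = \left(- \frac{4}{15} + 6\right) \left(-73\right) = \frac{86}{15} \left(-73\right) = - \frac{6278}{15}$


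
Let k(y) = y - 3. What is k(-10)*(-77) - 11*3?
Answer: 968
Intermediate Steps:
k(y) = -3 + y
k(-10)*(-77) - 11*3 = (-3 - 10)*(-77) - 11*3 = -13*(-77) - 33 = 1001 - 33 = 968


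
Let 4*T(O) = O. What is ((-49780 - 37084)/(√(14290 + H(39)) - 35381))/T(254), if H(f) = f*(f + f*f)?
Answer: 6146670368/158970983937 + 173728*√75130/158970983937 ≈ 0.038965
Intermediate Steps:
T(O) = O/4
H(f) = f*(f + f²)
((-49780 - 37084)/(√(14290 + H(39)) - 35381))/T(254) = ((-49780 - 37084)/(√(14290 + 39²*(1 + 39)) - 35381))/(((¼)*254)) = (-86864/(√(14290 + 1521*40) - 35381))/(127/2) = -86864/(√(14290 + 60840) - 35381)*(2/127) = -86864/(√75130 - 35381)*(2/127) = -86864/(-35381 + √75130)*(2/127) = -173728/(127*(-35381 + √75130))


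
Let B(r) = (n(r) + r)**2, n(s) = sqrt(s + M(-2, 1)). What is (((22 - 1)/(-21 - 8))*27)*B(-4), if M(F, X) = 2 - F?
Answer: -9072/29 ≈ -312.83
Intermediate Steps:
n(s) = sqrt(4 + s) (n(s) = sqrt(s + (2 - 1*(-2))) = sqrt(s + (2 + 2)) = sqrt(s + 4) = sqrt(4 + s))
B(r) = (r + sqrt(4 + r))**2 (B(r) = (sqrt(4 + r) + r)**2 = (r + sqrt(4 + r))**2)
(((22 - 1)/(-21 - 8))*27)*B(-4) = (((22 - 1)/(-21 - 8))*27)*(-4 + sqrt(4 - 4))**2 = ((21/(-29))*27)*(-4 + sqrt(0))**2 = ((21*(-1/29))*27)*(-4 + 0)**2 = -21/29*27*(-4)**2 = -567/29*16 = -9072/29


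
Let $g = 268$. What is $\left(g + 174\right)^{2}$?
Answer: $195364$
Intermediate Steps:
$\left(g + 174\right)^{2} = \left(268 + 174\right)^{2} = 442^{2} = 195364$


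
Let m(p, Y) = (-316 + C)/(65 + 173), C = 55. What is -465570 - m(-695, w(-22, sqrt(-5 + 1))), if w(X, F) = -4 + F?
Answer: -110805399/238 ≈ -4.6557e+5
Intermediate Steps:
m(p, Y) = -261/238 (m(p, Y) = (-316 + 55)/(65 + 173) = -261/238)
-465570 - m(-695, w(-22, sqrt(-5 + 1))) = -465570 - 1*(-261/238) = -465570 + 261/238 = -110805399/238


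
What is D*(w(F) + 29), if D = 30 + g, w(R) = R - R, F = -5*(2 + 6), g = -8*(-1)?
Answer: 1102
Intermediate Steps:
g = 8
F = -40 (F = -5*8 = -40)
w(R) = 0
D = 38 (D = 30 + 8 = 38)
D*(w(F) + 29) = 38*(0 + 29) = 38*29 = 1102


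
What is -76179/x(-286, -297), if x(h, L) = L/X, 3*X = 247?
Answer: 6272071/297 ≈ 21118.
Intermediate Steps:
X = 247/3 (X = (⅓)*247 = 247/3 ≈ 82.333)
x(h, L) = 3*L/247 (x(h, L) = L/(247/3) = L*(3/247) = 3*L/247)
-76179/x(-286, -297) = -76179/((3/247)*(-297)) = -76179/(-891/247) = -76179*(-247/891) = 6272071/297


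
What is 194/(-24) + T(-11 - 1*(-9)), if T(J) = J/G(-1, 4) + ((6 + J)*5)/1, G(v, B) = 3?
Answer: 45/4 ≈ 11.250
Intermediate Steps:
T(J) = 30 + 16*J/3 (T(J) = J/3 + ((6 + J)*5)/1 = J*(⅓) + (30 + 5*J)*1 = J/3 + (30 + 5*J) = 30 + 16*J/3)
194/(-24) + T(-11 - 1*(-9)) = 194/(-24) + (30 + 16*(-11 - 1*(-9))/3) = 194*(-1/24) + (30 + 16*(-11 + 9)/3) = -97/12 + (30 + (16/3)*(-2)) = -97/12 + (30 - 32/3) = -97/12 + 58/3 = 45/4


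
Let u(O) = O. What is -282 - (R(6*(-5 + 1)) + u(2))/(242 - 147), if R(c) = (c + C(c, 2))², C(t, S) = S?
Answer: -27276/95 ≈ -287.12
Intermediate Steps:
R(c) = (2 + c)² (R(c) = (c + 2)² = (2 + c)²)
-282 - (R(6*(-5 + 1)) + u(2))/(242 - 147) = -282 - ((2 + 6*(-5 + 1))² + 2)/(242 - 147) = -282 - ((2 + 6*(-4))² + 2)/95 = -282 - ((2 - 24)² + 2)/95 = -282 - ((-22)² + 2)/95 = -282 - (484 + 2)/95 = -282 - 486/95 = -27276/95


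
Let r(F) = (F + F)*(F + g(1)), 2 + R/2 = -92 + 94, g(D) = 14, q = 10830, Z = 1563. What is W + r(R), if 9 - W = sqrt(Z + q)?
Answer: 9 - 27*sqrt(17) ≈ -102.32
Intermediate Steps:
W = 9 - 27*sqrt(17) (W = 9 - sqrt(1563 + 10830) = 9 - sqrt(12393) = 9 - 27*sqrt(17) ≈ -102.32)
R = 0 (R = -4 + 2*(-92 + 94) = -4 + 2*2 = -4 + 4 = 0)
r(F) = 2*F*(14 + F) (r(F) = (F + F)*(F + 14) = (2*F)*(14 + F) = 2*F*(14 + F))
W + r(R) = (9 - 27*sqrt(17)) + 2*0*(14 + 0) = (9 - 27*sqrt(17)) + 2*0*14 = (9 - 27*sqrt(17)) + 0 = 9 - 27*sqrt(17)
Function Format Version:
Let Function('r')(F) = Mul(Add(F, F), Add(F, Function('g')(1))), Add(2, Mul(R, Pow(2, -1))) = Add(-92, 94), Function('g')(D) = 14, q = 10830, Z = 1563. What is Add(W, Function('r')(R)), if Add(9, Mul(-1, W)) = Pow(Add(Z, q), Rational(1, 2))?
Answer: Add(9, Mul(-27, Pow(17, Rational(1, 2)))) ≈ -102.32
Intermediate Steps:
W = Add(9, Mul(-27, Pow(17, Rational(1, 2)))) (W = Add(9, Mul(-1, Pow(Add(1563, 10830), Rational(1, 2)))) = Add(9, Mul(-1, Pow(12393, Rational(1, 2)))) = Add(9, Mul(-1, Mul(27, Pow(17, Rational(1, 2))))) = Add(9, Mul(-27, Pow(17, Rational(1, 2)))) ≈ -102.32)
R = 0 (R = Add(-4, Mul(2, Add(-92, 94))) = Add(-4, Mul(2, 2)) = Add(-4, 4) = 0)
Function('r')(F) = Mul(2, F, Add(14, F)) (Function('r')(F) = Mul(Add(F, F), Add(F, 14)) = Mul(Mul(2, F), Add(14, F)) = Mul(2, F, Add(14, F)))
Add(W, Function('r')(R)) = Add(Add(9, Mul(-27, Pow(17, Rational(1, 2)))), Mul(2, 0, Add(14, 0))) = Add(Add(9, Mul(-27, Pow(17, Rational(1, 2)))), Mul(2, 0, 14)) = Add(Add(9, Mul(-27, Pow(17, Rational(1, 2)))), 0) = Add(9, Mul(-27, Pow(17, Rational(1, 2))))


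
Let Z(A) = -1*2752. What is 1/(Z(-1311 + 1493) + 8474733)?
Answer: 1/8471981 ≈ 1.1804e-7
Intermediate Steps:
Z(A) = -2752
1/(Z(-1311 + 1493) + 8474733) = 1/(-2752 + 8474733) = 1/8471981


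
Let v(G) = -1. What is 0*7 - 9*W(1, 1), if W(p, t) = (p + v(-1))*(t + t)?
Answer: 0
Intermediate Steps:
W(p, t) = 2*t*(-1 + p) (W(p, t) = (p - 1)*(t + t) = (-1 + p)*(2*t) = 2*t*(-1 + p))
0*7 - 9*W(1, 1) = 0*7 - 18*(-1 + 1) = 0 - 18*0 = 0 - 9*0 = 0 + 0 = 0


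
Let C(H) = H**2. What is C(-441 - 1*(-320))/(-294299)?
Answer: -14641/294299 ≈ -0.049749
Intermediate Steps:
C(-441 - 1*(-320))/(-294299) = (-441 - 1*(-320))**2/(-294299) = (-441 + 320)**2*(-1/294299) = (-121)**2*(-1/294299) = 14641*(-1/294299) = -14641/294299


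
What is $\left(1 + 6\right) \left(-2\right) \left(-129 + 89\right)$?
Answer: $560$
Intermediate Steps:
$\left(1 + 6\right) \left(-2\right) \left(-129 + 89\right) = 7 \left(-2\right) \left(-40\right) = \left(-14\right) \left(-40\right) = 560$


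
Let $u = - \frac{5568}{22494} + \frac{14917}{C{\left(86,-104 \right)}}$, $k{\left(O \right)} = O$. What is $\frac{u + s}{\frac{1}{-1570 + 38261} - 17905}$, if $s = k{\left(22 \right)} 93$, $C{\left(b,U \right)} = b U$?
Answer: $- \frac{838270920147767}{7342768723768608} \approx -0.11416$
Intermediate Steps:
$C{\left(b,U \right)} = U b$
$s = 2046$ ($s = 22 \cdot 93 = 2046$)
$u = - \frac{64223865}{33531056}$ ($u = - \frac{5568}{22494} + \frac{14917}{\left(-104\right) 86} = \left(-5568\right) \frac{1}{22494} + \frac{14917}{-8944} = - \frac{928}{3749} + 14917 \left(- \frac{1}{8944}\right) = - \frac{928}{3749} - \frac{14917}{8944} = - \frac{64223865}{33531056} \approx -1.9154$)
$\frac{u + s}{\frac{1}{-1570 + 38261} - 17905} = \frac{- \frac{64223865}{33531056} + 2046}{\frac{1}{-1570 + 38261} - 17905} = \frac{68540316711}{33531056 \left(\frac{1}{36691} - 17905\right)} = \frac{68540316711}{33531056 \left(- \frac{656952354}{36691}\right)} = \frac{68540316711}{33531056} \left(- \frac{36691}{656952354}\right) = - \frac{838270920147767}{7342768723768608}$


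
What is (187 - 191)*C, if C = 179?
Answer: -716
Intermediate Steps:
(187 - 191)*C = (187 - 191)*179 = -4*179 = -716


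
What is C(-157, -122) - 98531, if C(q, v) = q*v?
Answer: -79377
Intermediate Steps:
C(-157, -122) - 98531 = -157*(-122) - 98531 = 19154 - 98531 = -79377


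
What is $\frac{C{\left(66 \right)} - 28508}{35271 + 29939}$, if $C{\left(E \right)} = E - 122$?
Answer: $- \frac{14282}{32605} \approx -0.43803$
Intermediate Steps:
$C{\left(E \right)} = -122 + E$
$\frac{C{\left(66 \right)} - 28508}{35271 + 29939} = \frac{\left(-122 + 66\right) - 28508}{35271 + 29939} = \frac{-56 - 28508}{65210} = \left(-28564\right) \frac{1}{65210} = - \frac{14282}{32605}$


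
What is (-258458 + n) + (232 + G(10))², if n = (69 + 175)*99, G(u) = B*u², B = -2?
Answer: -233278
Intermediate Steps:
G(u) = -2*u²
n = 24156 (n = 244*99 = 24156)
(-258458 + n) + (232 + G(10))² = (-258458 + 24156) + (232 - 2*10²)² = -234302 + (232 - 2*100)² = -234302 + (232 - 200)² = -234302 + 32² = -234302 + 1024 = -233278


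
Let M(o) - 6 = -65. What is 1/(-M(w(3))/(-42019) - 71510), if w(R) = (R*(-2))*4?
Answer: -42019/3004778749 ≈ -1.3984e-5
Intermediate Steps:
w(R) = -8*R (w(R) = -2*R*4 = -8*R)
M(o) = -59 (M(o) = 6 - 65 = -59)
1/(-M(w(3))/(-42019) - 71510) = 1/(-(-59)/(-42019) - 71510) = 1/(-(-59)*(-1)/42019 - 71510) = 1/(-1*59/42019 - 71510) = 1/(-59/42019 - 71510) = 1/(-3004778749/42019) = -42019/3004778749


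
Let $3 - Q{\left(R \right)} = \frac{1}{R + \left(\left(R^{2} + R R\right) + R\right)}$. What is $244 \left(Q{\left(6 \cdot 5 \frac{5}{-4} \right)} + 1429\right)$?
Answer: $\frac{1913008312}{5475} \approx 3.4941 \cdot 10^{5}$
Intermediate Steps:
$Q{\left(R \right)} = 3 - \frac{1}{2 R + 2 R^{2}}$ ($Q{\left(R \right)} = 3 - \frac{1}{R + \left(\left(R^{2} + R R\right) + R\right)} = 3 - \frac{1}{R + \left(\left(R^{2} + R^{2}\right) + R\right)} = 3 - \frac{1}{R + \left(2 R^{2} + R\right)} = 3 - \frac{1}{R + \left(R + 2 R^{2}\right)} = 3 - \frac{1}{2 R + 2 R^{2}}$)
$244 \left(Q{\left(6 \cdot 5 \frac{5}{-4} \right)} + 1429\right) = 244 \left(\frac{-1 + 6 \cdot 6 \cdot 5 \frac{5}{-4} + 6 \left(6 \cdot 5 \frac{5}{-4}\right)^{2}}{2 \cdot 6 \cdot 5 \frac{5}{-4} \left(1 + 6 \cdot 5 \frac{5}{-4}\right)} + 1429\right) = 244 \left(\frac{-1 + 6 \cdot 30 \cdot 5 \left(- \frac{1}{4}\right) + 6 \left(30 \cdot 5 \left(- \frac{1}{4}\right)\right)^{2}}{2 \cdot 30 \cdot 5 \left(- \frac{1}{4}\right) \left(1 + 30 \cdot 5 \left(- \frac{1}{4}\right)\right)} + 1429\right) = 244 \left(\frac{-1 + 6 \cdot 30 \left(- \frac{5}{4}\right) + 6 \left(30 \left(- \frac{5}{4}\right)\right)^{2}}{2 \cdot 30 \left(- \frac{5}{4}\right) \left(1 + 30 \left(- \frac{5}{4}\right)\right)} + 1429\right) = 244 \left(\frac{-1 + 6 \left(- \frac{75}{2}\right) + 6 \left(- \frac{75}{2}\right)^{2}}{2 \left(- \frac{75}{2}\right) \left(1 - \frac{75}{2}\right)} + 1429\right) = 244 \left(\frac{1}{2} \left(- \frac{2}{75}\right) \frac{1}{- \frac{73}{2}} \left(-1 - 225 + 6 \cdot \frac{5625}{4}\right) + 1429\right) = 244 \left(\frac{1}{2} \left(- \frac{2}{75}\right) \left(- \frac{2}{73}\right) \left(-1 - 225 + \frac{16875}{2}\right) + 1429\right) = 244 \left(\frac{1}{2} \left(- \frac{2}{75}\right) \left(- \frac{2}{73}\right) \frac{16423}{2} + 1429\right) = 244 \left(\frac{16423}{5475} + 1429\right) = 244 \cdot \frac{7840198}{5475} = \frac{1913008312}{5475}$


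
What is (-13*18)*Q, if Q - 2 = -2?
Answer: 0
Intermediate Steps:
Q = 0 (Q = 2 - 2 = 0)
(-13*18)*Q = -13*18*0 = -234*0 = 0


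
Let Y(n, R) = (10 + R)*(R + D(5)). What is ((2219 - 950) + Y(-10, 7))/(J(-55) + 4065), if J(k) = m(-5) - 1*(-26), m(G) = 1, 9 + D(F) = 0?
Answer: 1235/4092 ≈ 0.30181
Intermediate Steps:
D(F) = -9 (D(F) = -9 + 0 = -9)
Y(n, R) = (-9 + R)*(10 + R) (Y(n, R) = (10 + R)*(R - 9) = (10 + R)*(-9 + R) = (-9 + R)*(10 + R))
J(k) = 27 (J(k) = 1 - 1*(-26) = 1 + 26 = 27)
((2219 - 950) + Y(-10, 7))/(J(-55) + 4065) = ((2219 - 950) + (-90 + 7 + 7²))/(27 + 4065) = (1269 + (-90 + 7 + 49))/4092 = (1269 - 34)*(1/4092) = 1235*(1/4092) = 1235/4092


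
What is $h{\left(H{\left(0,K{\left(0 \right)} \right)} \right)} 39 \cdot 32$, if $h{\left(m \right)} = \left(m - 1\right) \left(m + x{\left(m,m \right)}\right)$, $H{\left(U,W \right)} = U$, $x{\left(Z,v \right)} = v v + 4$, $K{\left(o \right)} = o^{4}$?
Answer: $-4992$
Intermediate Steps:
$x{\left(Z,v \right)} = 4 + v^{2}$ ($x{\left(Z,v \right)} = v^{2} + 4 = 4 + v^{2}$)
$h{\left(m \right)} = \left(-1 + m\right) \left(4 + m + m^{2}\right)$ ($h{\left(m \right)} = \left(m - 1\right) \left(m + \left(4 + m^{2}\right)\right) = \left(-1 + m\right) \left(4 + m + m^{2}\right)$)
$h{\left(H{\left(0,K{\left(0 \right)} \right)} \right)} 39 \cdot 32 = \left(-4 + 0^{3} + 3 \cdot 0\right) 39 \cdot 32 = \left(-4 + 0 + 0\right) 39 \cdot 32 = \left(-4\right) 39 \cdot 32 = \left(-156\right) 32 = -4992$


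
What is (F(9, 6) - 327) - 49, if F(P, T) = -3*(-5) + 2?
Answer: -359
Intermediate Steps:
F(P, T) = 17 (F(P, T) = 15 + 2 = 17)
(F(9, 6) - 327) - 49 = (17 - 327) - 49 = -310 - 49 = -359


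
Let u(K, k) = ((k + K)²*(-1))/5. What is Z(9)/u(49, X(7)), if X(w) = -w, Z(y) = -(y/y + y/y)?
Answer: 5/882 ≈ 0.0056689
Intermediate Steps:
Z(y) = -2 (Z(y) = -(1 + 1) = -1*2 = -2)
u(K, k) = -(K + k)²/5 (u(K, k) = ((K + k)²*(-1))*(⅕) = -(K + k)²*(⅕) = -(K + k)²/5)
Z(9)/u(49, X(7)) = -2*(-5/(49 - 1*7)²) = -2*(-5/(49 - 7)²) = -2/((-⅕*42²)) = -2/((-⅕*1764)) = -2/(-1764/5) = -2*(-5/1764) = 5/882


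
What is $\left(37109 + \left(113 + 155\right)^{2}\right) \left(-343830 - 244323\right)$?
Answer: $-64069270749$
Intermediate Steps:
$\left(37109 + \left(113 + 155\right)^{2}\right) \left(-343830 - 244323\right) = \left(37109 + 268^{2}\right) \left(-588153\right) = \left(37109 + 71824\right) \left(-588153\right) = 108933 \left(-588153\right) = -64069270749$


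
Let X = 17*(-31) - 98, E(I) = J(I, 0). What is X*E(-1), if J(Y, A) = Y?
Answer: 625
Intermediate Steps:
E(I) = I
X = -625 (X = -527 - 98 = -625)
X*E(-1) = -625*(-1) = 625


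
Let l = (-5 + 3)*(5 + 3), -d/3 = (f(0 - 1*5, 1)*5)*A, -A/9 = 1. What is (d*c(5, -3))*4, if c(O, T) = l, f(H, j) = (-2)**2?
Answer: -34560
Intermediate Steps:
f(H, j) = 4
A = -9 (A = -9*1 = -9)
d = 540 (d = -3*4*5*(-9) = -60*(-9) = -3*(-180) = 540)
l = -16 (l = -2*8 = -16)
c(O, T) = -16
(d*c(5, -3))*4 = (540*(-16))*4 = -8640*4 = -34560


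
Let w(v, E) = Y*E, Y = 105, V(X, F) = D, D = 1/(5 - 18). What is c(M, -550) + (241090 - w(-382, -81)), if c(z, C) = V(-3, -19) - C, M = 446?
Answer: 3251884/13 ≈ 2.5015e+5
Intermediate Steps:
D = -1/13 (D = 1/(-13) = -1/13 ≈ -0.076923)
V(X, F) = -1/13
w(v, E) = 105*E
c(z, C) = -1/13 - C
c(M, -550) + (241090 - w(-382, -81)) = (-1/13 - 1*(-550)) + (241090 - 105*(-81)) = (-1/13 + 550) + (241090 - 1*(-8505)) = 7149/13 + (241090 + 8505) = 7149/13 + 249595 = 3251884/13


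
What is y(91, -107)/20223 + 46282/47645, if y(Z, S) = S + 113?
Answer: 312082252/321174945 ≈ 0.97169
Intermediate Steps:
y(Z, S) = 113 + S
y(91, -107)/20223 + 46282/47645 = (113 - 107)/20223 + 46282/47645 = 6*(1/20223) + 46282*(1/47645) = 2/6741 + 46282/47645 = 312082252/321174945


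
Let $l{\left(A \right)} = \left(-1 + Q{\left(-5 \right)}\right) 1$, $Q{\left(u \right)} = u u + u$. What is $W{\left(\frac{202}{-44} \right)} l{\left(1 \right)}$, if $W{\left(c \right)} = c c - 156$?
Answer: $- \frac{1240757}{484} \approx -2563.5$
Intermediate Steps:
$W{\left(c \right)} = -156 + c^{2}$ ($W{\left(c \right)} = c^{2} - 156 = -156 + c^{2}$)
$Q{\left(u \right)} = u + u^{2}$ ($Q{\left(u \right)} = u^{2} + u = u + u^{2}$)
$l{\left(A \right)} = 19$ ($l{\left(A \right)} = \left(-1 - 5 \left(1 - 5\right)\right) 1 = \left(-1 - -20\right) 1 = \left(-1 + 20\right) 1 = 19 \cdot 1 = 19$)
$W{\left(\frac{202}{-44} \right)} l{\left(1 \right)} = \left(-156 + \left(\frac{202}{-44}\right)^{2}\right) 19 = \left(-156 + \left(202 \left(- \frac{1}{44}\right)\right)^{2}\right) 19 = \left(-156 + \left(- \frac{101}{22}\right)^{2}\right) 19 = \left(-156 + \frac{10201}{484}\right) 19 = \left(- \frac{65303}{484}\right) 19 = - \frac{1240757}{484}$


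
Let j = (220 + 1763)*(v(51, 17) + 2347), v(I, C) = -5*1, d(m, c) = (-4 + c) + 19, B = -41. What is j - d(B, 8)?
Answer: 4644163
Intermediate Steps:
d(m, c) = 15 + c
v(I, C) = -5
j = 4644186 (j = (220 + 1763)*(-5 + 2347) = 1983*2342 = 4644186)
j - d(B, 8) = 4644186 - (15 + 8) = 4644186 - 1*23 = 4644186 - 23 = 4644163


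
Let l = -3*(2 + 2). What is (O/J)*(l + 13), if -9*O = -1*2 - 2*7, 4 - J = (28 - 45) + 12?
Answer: 16/81 ≈ 0.19753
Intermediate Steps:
l = -12 (l = -3*4 = -12)
J = 9 (J = 4 - ((28 - 45) + 12) = 4 - (-17 + 12) = 4 - 1*(-5) = 4 + 5 = 9)
O = 16/9 (O = -(-1*2 - 2*7)/9 = -(-2 - 14)/9 = -⅑*(-16) = 16/9 ≈ 1.7778)
(O/J)*(l + 13) = ((16/9)/9)*(-12 + 13) = ((16/9)*(⅑))*1 = (16/81)*1 = 16/81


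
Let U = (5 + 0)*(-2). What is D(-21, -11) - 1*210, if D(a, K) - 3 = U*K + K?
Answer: -108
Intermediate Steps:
U = -10 (U = 5*(-2) = -10)
D(a, K) = 3 - 9*K (D(a, K) = 3 + (-10*K + K) = 3 - 9*K)
D(-21, -11) - 1*210 = (3 - 9*(-11)) - 1*210 = (3 + 99) - 210 = 102 - 210 = -108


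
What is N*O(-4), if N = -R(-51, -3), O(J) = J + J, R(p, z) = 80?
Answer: 640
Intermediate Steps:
O(J) = 2*J
N = -80 (N = -1*80 = -80)
N*O(-4) = -160*(-4) = -80*(-8) = 640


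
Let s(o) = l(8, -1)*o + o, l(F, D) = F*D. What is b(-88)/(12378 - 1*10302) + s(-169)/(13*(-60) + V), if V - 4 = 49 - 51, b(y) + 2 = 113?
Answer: -394925/269188 ≈ -1.4671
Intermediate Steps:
b(y) = 111 (b(y) = -2 + 113 = 111)
l(F, D) = D*F
V = 2 (V = 4 + (49 - 51) = 4 - 2 = 2)
s(o) = -7*o (s(o) = (-1*8)*o + o = -8*o + o = -7*o)
b(-88)/(12378 - 1*10302) + s(-169)/(13*(-60) + V) = 111/(12378 - 1*10302) + (-7*(-169))/(13*(-60) + 2) = 111/(12378 - 10302) + 1183/(-780 + 2) = 111/2076 + 1183/(-778) = 111*(1/2076) + 1183*(-1/778) = 37/692 - 1183/778 = -394925/269188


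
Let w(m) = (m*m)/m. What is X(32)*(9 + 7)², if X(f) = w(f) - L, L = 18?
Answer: 3584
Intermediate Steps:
w(m) = m (w(m) = m²/m = m)
X(f) = -18 + f (X(f) = f - 1*18 = f - 18 = -18 + f)
X(32)*(9 + 7)² = (-18 + 32)*(9 + 7)² = 14*16² = 14*256 = 3584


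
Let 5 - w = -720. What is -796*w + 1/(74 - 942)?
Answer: -500922801/868 ≈ -5.7710e+5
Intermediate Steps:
w = 725 (w = 5 - 1*(-720) = 5 + 720 = 725)
-796*w + 1/(74 - 942) = -796*725 + 1/(74 - 942) = -577100 + 1/(-868) = -577100 - 1/868 = -500922801/868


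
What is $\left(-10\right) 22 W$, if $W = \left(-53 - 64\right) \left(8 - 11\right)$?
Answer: $-77220$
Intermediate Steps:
$W = 351$ ($W = \left(-117\right) \left(-3\right) = 351$)
$\left(-10\right) 22 W = \left(-10\right) 22 \cdot 351 = \left(-220\right) 351 = -77220$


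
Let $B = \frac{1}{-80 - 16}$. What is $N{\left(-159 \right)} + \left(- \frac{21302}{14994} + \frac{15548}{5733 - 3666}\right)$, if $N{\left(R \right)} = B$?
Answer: $\frac{77445185}{12714912} \approx 6.0909$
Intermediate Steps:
$B = - \frac{1}{96}$ ($B = \frac{1}{-80 - 16} = \frac{1}{-96} = - \frac{1}{96} \approx -0.010417$)
$N{\left(R \right)} = - \frac{1}{96}$
$N{\left(-159 \right)} + \left(- \frac{21302}{14994} + \frac{15548}{5733 - 3666}\right) = - \frac{1}{96} + \left(- \frac{21302}{14994} + \frac{15548}{5733 - 3666}\right) = - \frac{1}{96} + \left(\left(-21302\right) \frac{1}{14994} + \frac{15548}{2067}\right) = - \frac{1}{96} + \left(- \frac{10651}{7497} + 15548 \cdot \frac{1}{2067}\right) = - \frac{1}{96} + \left(- \frac{10651}{7497} + \frac{1196}{159}\right) = - \frac{1}{96} + \frac{2424301}{397341} = \frac{77445185}{12714912}$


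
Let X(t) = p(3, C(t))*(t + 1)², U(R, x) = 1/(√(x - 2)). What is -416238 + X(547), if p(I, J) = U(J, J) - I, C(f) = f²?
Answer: -1317150 + 300304*√299207/299207 ≈ -1.3166e+6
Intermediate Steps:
U(R, x) = (-2 + x)^(-½) (U(R, x) = 1/(√(-2 + x)) = (-2 + x)^(-½))
p(I, J) = (-2 + J)^(-½) - I
X(t) = (1 + t)²*(-3 + (-2 + t²)^(-½)) (X(t) = ((-2 + t²)^(-½) - 1*3)*(t + 1)² = ((-2 + t²)^(-½) - 3)*(1 + t)² = (-3 + (-2 + t²)^(-½))*(1 + t)² = (1 + t)²*(-3 + (-2 + t²)^(-½)))
-416238 + X(547) = -416238 + (-3*(1 + 547)² + (1 + 547)²/√(-2 + 547²)) = -416238 + (-3*548² + 548²/√(-2 + 299209)) = -416238 + (-3*300304 + 300304/√299207) = -416238 + (-900912 + 300304*(√299207/299207)) = -416238 + (-900912 + 300304*√299207/299207) = -1317150 + 300304*√299207/299207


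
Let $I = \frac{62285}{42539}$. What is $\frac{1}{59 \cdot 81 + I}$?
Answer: $\frac{42539}{203356166} \approx 0.00020918$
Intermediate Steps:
$I = \frac{62285}{42539}$ ($I = 62285 \cdot \frac{1}{42539} = \frac{62285}{42539} \approx 1.4642$)
$\frac{1}{59 \cdot 81 + I} = \frac{1}{59 \cdot 81 + \frac{62285}{42539}} = \frac{1}{4779 + \frac{62285}{42539}} = \frac{1}{\frac{203356166}{42539}} = \frac{42539}{203356166}$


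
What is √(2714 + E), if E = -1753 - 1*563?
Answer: √398 ≈ 19.950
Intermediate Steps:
E = -2316 (E = -1753 - 563 = -2316)
√(2714 + E) = √(2714 - 2316) = √398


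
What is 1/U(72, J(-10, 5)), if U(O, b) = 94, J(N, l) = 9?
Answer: 1/94 ≈ 0.010638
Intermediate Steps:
1/U(72, J(-10, 5)) = 1/94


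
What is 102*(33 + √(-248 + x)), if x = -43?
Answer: 3366 + 102*I*√291 ≈ 3366.0 + 1740.0*I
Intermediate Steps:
102*(33 + √(-248 + x)) = 102*(33 + √(-248 - 43)) = 102*(33 + √(-291)) = 102*(33 + I*√291) = 3366 + 102*I*√291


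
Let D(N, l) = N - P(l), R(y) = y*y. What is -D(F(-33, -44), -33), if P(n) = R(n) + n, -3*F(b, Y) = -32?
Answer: 3136/3 ≈ 1045.3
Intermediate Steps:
F(b, Y) = 32/3 (F(b, Y) = -⅓*(-32) = 32/3)
R(y) = y²
P(n) = n + n² (P(n) = n² + n = n + n²)
D(N, l) = N - l*(1 + l)
-D(F(-33, -44), -33) = -(32/3 - 1*(-33) - 1*(-33)²) = -(32/3 + 33 - 1*1089) = -(32/3 + 33 - 1089) = -1*(-3136/3) = 3136/3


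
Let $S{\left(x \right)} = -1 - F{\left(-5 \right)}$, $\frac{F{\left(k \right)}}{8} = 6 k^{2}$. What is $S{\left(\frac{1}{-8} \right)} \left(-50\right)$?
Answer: $60050$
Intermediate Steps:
$F{\left(k \right)} = 48 k^{2}$ ($F{\left(k \right)} = 8 \cdot 6 k^{2} = 48 k^{2}$)
$S{\left(x \right)} = -1201$ ($S{\left(x \right)} = -1 - 48 \left(-5\right)^{2} = -1 - 48 \cdot 25 = -1 - 1200 = -1201$)
$S{\left(\frac{1}{-8} \right)} \left(-50\right) = \left(-1201\right) \left(-50\right) = 60050$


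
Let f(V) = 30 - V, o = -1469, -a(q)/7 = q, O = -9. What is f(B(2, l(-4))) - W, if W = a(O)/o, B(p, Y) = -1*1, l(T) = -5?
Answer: 45602/1469 ≈ 31.043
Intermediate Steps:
a(q) = -7*q
B(p, Y) = -1
W = -63/1469 (W = -7*(-9)/(-1469) = 63*(-1/1469) = -63/1469 ≈ -0.042886)
f(B(2, l(-4))) - W = (30 - 1*(-1)) - 1*(-63/1469) = (30 + 1) + 63/1469 = 31 + 63/1469 = 45602/1469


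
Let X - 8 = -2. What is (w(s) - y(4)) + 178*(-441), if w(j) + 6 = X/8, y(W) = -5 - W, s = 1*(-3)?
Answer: -313977/4 ≈ -78494.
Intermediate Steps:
X = 6 (X = 8 - 2 = 6)
s = -3
w(j) = -21/4 (w(j) = -6 + 6/8 = -6 + 6*(⅛) = -6 + ¾ = -21/4)
(w(s) - y(4)) + 178*(-441) = (-21/4 - (-5 - 1*4)) + 178*(-441) = (-21/4 - (-5 - 4)) - 78498 = (-21/4 - 1*(-9)) - 78498 = (-21/4 + 9) - 78498 = 15/4 - 78498 = -313977/4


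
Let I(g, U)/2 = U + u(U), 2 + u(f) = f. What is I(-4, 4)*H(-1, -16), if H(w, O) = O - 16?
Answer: -384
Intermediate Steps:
u(f) = -2 + f
H(w, O) = -16 + O
I(g, U) = -4 + 4*U (I(g, U) = 2*(U + (-2 + U)) = 2*(-2 + 2*U) = -4 + 4*U)
I(-4, 4)*H(-1, -16) = (-4 + 4*4)*(-16 - 16) = (-4 + 16)*(-32) = 12*(-32) = -384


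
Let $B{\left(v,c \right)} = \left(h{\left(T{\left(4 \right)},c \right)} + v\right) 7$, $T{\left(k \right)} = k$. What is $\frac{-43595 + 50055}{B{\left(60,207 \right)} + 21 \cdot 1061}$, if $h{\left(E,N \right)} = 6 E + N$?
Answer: $\frac{3230}{12159} \approx 0.26565$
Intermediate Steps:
$h{\left(E,N \right)} = N + 6 E$
$B{\left(v,c \right)} = 168 + 7 c + 7 v$ ($B{\left(v,c \right)} = \left(\left(c + 6 \cdot 4\right) + v\right) 7 = \left(\left(c + 24\right) + v\right) 7 = \left(\left(24 + c\right) + v\right) 7 = \left(24 + c + v\right) 7 = 168 + 7 c + 7 v$)
$\frac{-43595 + 50055}{B{\left(60,207 \right)} + 21 \cdot 1061} = \frac{-43595 + 50055}{\left(168 + 7 \cdot 207 + 7 \cdot 60\right) + 21 \cdot 1061} = \frac{6460}{\left(168 + 1449 + 420\right) + 22281} = \frac{6460}{2037 + 22281} = \frac{6460}{24318} = 6460 \cdot \frac{1}{24318} = \frac{3230}{12159}$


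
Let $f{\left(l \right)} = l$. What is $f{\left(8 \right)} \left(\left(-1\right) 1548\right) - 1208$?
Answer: $-13592$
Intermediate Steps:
$f{\left(8 \right)} \left(\left(-1\right) 1548\right) - 1208 = 8 \left(\left(-1\right) 1548\right) - 1208 = 8 \left(-1548\right) - 1208 = -12384 - 1208 = -13592$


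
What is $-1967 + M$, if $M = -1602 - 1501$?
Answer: $-5070$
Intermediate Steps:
$M = -3103$
$-1967 + M = -1967 - 3103 = -5070$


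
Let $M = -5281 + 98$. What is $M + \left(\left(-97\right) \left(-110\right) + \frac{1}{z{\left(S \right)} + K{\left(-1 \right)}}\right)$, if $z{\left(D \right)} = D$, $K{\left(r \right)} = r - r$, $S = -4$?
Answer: $\frac{21947}{4} \approx 5486.8$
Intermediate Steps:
$K{\left(r \right)} = 0$
$M = -5183$
$M + \left(\left(-97\right) \left(-110\right) + \frac{1}{z{\left(S \right)} + K{\left(-1 \right)}}\right) = -5183 + \left(\left(-97\right) \left(-110\right) + \frac{1}{-4 + 0}\right) = -5183 + \left(10670 + \frac{1}{-4}\right) = -5183 + \left(10670 - \frac{1}{4}\right) = -5183 + \frac{42679}{4} = \frac{21947}{4}$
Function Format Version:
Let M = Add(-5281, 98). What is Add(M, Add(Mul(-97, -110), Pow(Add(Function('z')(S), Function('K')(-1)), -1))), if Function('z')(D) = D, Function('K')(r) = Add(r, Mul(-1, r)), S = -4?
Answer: Rational(21947, 4) ≈ 5486.8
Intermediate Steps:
Function('K')(r) = 0
M = -5183
Add(M, Add(Mul(-97, -110), Pow(Add(Function('z')(S), Function('K')(-1)), -1))) = Add(-5183, Add(Mul(-97, -110), Pow(Add(-4, 0), -1))) = Add(-5183, Add(10670, Pow(-4, -1))) = Add(-5183, Add(10670, Rational(-1, 4))) = Add(-5183, Rational(42679, 4)) = Rational(21947, 4)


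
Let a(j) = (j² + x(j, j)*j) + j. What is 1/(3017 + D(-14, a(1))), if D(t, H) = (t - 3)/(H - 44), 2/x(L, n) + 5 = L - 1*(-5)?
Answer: 40/120697 ≈ 0.00033141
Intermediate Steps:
x(L, n) = 2/L (x(L, n) = 2/(-5 + (L - 1*(-5))) = 2/(-5 + (L + 5)) = 2/(-5 + (5 + L)) = 2/L)
a(j) = 2 + j + j² (a(j) = (j² + (2/j)*j) + j = (j² + 2) + j = (2 + j²) + j = 2 + j + j²)
D(t, H) = (-3 + t)/(-44 + H)
1/(3017 + D(-14, a(1))) = 1/(3017 + (-3 - 14)/(-44 + (2 + 1*(1 + 1)))) = 1/(3017 - 17/(-44 + (2 + 1*2))) = 1/(3017 - 17/(-44 + (2 + 2))) = 1/(3017 - 17/(-44 + 4)) = 1/(3017 - 17/(-40)) = 1/(3017 - 1/40*(-17)) = 1/(3017 + 17/40) = 1/(120697/40) = 40/120697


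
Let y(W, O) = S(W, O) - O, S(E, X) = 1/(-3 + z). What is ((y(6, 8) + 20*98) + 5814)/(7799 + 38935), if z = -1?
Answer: 31063/186936 ≈ 0.16617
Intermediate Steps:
S(E, X) = -¼ (S(E, X) = 1/(-3 - 1) = 1/(-4) = -¼)
y(W, O) = -¼ - O
((y(6, 8) + 20*98) + 5814)/(7799 + 38935) = (((-¼ - 1*8) + 20*98) + 5814)/(7799 + 38935) = (((-¼ - 8) + 1960) + 5814)/46734 = ((-33/4 + 1960) + 5814)*(1/46734) = (7807/4 + 5814)*(1/46734) = (31063/4)*(1/46734) = 31063/186936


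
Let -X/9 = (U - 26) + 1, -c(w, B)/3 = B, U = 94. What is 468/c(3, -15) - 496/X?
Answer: 34772/3105 ≈ 11.199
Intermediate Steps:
c(w, B) = -3*B
X = -621 (X = -9*((94 - 26) + 1) = -9*(68 + 1) = -9*69 = -621)
468/c(3, -15) - 496/X = 468/((-3*(-15))) - 496/(-621) = 468/45 - 496*(-1/621) = 468*(1/45) + 496/621 = 52/5 + 496/621 = 34772/3105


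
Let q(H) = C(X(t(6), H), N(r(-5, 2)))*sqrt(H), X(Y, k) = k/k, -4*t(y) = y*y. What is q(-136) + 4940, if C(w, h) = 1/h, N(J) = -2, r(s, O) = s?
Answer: 4940 - I*sqrt(34) ≈ 4940.0 - 5.831*I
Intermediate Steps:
t(y) = -y**2/4 (t(y) = -y*y/4 = -y**2/4)
X(Y, k) = 1
q(H) = -sqrt(H)/2 (q(H) = sqrt(H)/(-2) = -sqrt(H)/2)
q(-136) + 4940 = -I*sqrt(34) + 4940 = 4940 - I*sqrt(34)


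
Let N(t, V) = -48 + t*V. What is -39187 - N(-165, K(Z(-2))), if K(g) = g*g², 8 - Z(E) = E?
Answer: 125861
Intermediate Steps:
Z(E) = 8 - E
K(g) = g³
N(t, V) = -48 + V*t
-39187 - N(-165, K(Z(-2))) = -39187 - (-48 + (8 - 1*(-2))³*(-165)) = -39187 - (-48 + (8 + 2)³*(-165)) = -39187 - (-48 + 10³*(-165)) = -39187 - (-48 + 1000*(-165)) = -39187 - (-48 - 165000) = -39187 - 1*(-165048) = -39187 + 165048 = 125861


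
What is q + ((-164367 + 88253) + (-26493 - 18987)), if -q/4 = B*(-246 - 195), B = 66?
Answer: -5170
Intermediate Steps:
q = 116424 (q = -264*(-246 - 195) = -264*(-441) = -4*(-29106) = 116424)
q + ((-164367 + 88253) + (-26493 - 18987)) = 116424 + ((-164367 + 88253) + (-26493 - 18987)) = 116424 + (-76114 - 45480) = 116424 - 121594 = -5170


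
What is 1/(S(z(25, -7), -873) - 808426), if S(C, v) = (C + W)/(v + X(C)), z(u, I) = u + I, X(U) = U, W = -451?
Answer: -855/691203797 ≈ -1.2370e-6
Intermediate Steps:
z(u, I) = I + u
S(C, v) = (-451 + C)/(C + v) (S(C, v) = (C - 451)/(v + C) = (-451 + C)/(C + v))
1/(S(z(25, -7), -873) - 808426) = 1/((-451 + (-7 + 25))/((-7 + 25) - 873) - 808426) = 1/((-451 + 18)/(18 - 873) - 808426) = 1/(-433/(-855) - 808426) = 1/(-1/855*(-433) - 808426) = 1/(433/855 - 808426) = 1/(-691203797/855) = -855/691203797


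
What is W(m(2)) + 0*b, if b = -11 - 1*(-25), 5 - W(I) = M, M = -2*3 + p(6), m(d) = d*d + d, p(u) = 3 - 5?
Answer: 13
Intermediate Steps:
p(u) = -2
m(d) = d + d**2 (m(d) = d**2 + d = d + d**2)
M = -8 (M = -2*3 - 2 = -6 - 2 = -8)
W(I) = 13 (W(I) = 5 - 1*(-8) = 5 + 8 = 13)
b = 14 (b = -11 + 25 = 14)
W(m(2)) + 0*b = 13 + 0*14 = 13 + 0 = 13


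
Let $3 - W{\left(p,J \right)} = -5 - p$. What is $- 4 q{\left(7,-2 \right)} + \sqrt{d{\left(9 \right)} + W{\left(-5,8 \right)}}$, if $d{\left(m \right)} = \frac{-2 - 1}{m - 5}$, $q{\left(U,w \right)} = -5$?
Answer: $\frac{43}{2} \approx 21.5$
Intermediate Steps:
$W{\left(p,J \right)} = 8 + p$ ($W{\left(p,J \right)} = 3 - \left(-5 - p\right) = 3 + \left(5 + p\right) = 8 + p$)
$d{\left(m \right)} = - \frac{3}{-5 + m}$
$- 4 q{\left(7,-2 \right)} + \sqrt{d{\left(9 \right)} + W{\left(-5,8 \right)}} = \left(-4\right) \left(-5\right) + \sqrt{- \frac{3}{-5 + 9} + \left(8 - 5\right)} = 20 + \sqrt{- \frac{3}{4} + 3} = 20 + \sqrt{\frac{9}{4}} = 20 + \frac{3}{2} = \frac{43}{2}$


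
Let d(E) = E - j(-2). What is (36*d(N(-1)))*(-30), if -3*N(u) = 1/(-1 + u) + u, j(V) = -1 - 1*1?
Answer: -2700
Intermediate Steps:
j(V) = -2 (j(V) = -1 - 1 = -2)
N(u) = -u/3 - 1/(3*(-1 + u)) (N(u) = -(1/(-1 + u) + u)/3 = -(u + 1/(-1 + u))/3 = -u/3 - 1/(3*(-1 + u)))
d(E) = 2 + E (d(E) = E - 1*(-2) = E + 2 = 2 + E)
(36*d(N(-1)))*(-30) = (36*(2 + (-1 - 1 - 1*(-1)²)/(3*(-1 - 1))))*(-30) = (36*(2 + (⅓)*(-1 - 1 - 1*1)/(-2)))*(-30) = (36*(2 + (⅓)*(-½)*(-1 - 1 - 1)))*(-30) = (36*(2 + (⅓)*(-½)*(-3)))*(-30) = (36*(2 + ½))*(-30) = (36*(5/2))*(-30) = 90*(-30) = -2700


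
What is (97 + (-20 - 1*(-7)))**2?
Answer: 7056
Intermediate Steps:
(97 + (-20 - 1*(-7)))**2 = (97 + (-20 + 7))**2 = (97 - 13)**2 = 84**2 = 7056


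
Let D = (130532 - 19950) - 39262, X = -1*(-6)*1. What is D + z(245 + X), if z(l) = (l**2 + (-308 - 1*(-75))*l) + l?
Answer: 76089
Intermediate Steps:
X = 6 (X = 6*1 = 6)
z(l) = l**2 - 232*l (z(l) = (l**2 + (-308 + 75)*l) + l = (l**2 - 233*l) + l = l**2 - 232*l)
D = 71320 (D = 110582 - 39262 = 71320)
D + z(245 + X) = 71320 + (245 + 6)*(-232 + (245 + 6)) = 71320 + 251*(-232 + 251) = 71320 + 251*19 = 71320 + 4769 = 76089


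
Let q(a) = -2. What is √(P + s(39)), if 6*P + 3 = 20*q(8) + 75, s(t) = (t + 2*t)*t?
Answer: √41115/3 ≈ 67.589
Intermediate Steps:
s(t) = 3*t² (s(t) = (3*t)*t = 3*t²)
P = 16/3 (P = -½ + (20*(-2) + 75)/6 = -½ + (-40 + 75)/6 = -½ + (⅙)*35 = -½ + 35/6 = 16/3 ≈ 5.3333)
√(P + s(39)) = √(16/3 + 3*39²) = √(16/3 + 3*1521) = √(16/3 + 4563) = √(13705/3) = √41115/3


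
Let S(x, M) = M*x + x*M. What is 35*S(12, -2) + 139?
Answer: -1541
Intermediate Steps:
S(x, M) = 2*M*x (S(x, M) = M*x + M*x = 2*M*x)
35*S(12, -2) + 139 = 35*(2*(-2)*12) + 139 = 35*(-48) + 139 = -1680 + 139 = -1541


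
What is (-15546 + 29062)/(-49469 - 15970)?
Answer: -13516/65439 ≈ -0.20654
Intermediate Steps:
(-15546 + 29062)/(-49469 - 15970) = 13516/(-65439) = 13516*(-1/65439) = -13516/65439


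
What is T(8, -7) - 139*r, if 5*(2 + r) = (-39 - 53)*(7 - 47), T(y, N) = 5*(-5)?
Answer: -102051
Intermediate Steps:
T(y, N) = -25
r = 734 (r = -2 + ((-39 - 53)*(7 - 47))/5 = -2 + (-92*(-40))/5 = -2 + (1/5)*3680 = -2 + 736 = 734)
T(8, -7) - 139*r = -25 - 139*734 = -25 - 102026 = -102051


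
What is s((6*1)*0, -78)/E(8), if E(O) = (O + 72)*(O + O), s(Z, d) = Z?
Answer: 0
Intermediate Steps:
E(O) = 2*O*(72 + O) (E(O) = (72 + O)*(2*O) = 2*O*(72 + O))
s((6*1)*0, -78)/E(8) = ((6*1)*0)/((2*8*(72 + 8))) = (6*0)/((2*8*80)) = 0/1280 = 0*(1/1280) = 0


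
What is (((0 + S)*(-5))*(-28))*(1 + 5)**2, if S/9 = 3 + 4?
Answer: 317520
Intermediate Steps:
S = 63 (S = 9*(3 + 4) = 9*7 = 63)
(((0 + S)*(-5))*(-28))*(1 + 5)**2 = (((0 + 63)*(-5))*(-28))*(1 + 5)**2 = ((63*(-5))*(-28))*6**2 = -315*(-28)*36 = 8820*36 = 317520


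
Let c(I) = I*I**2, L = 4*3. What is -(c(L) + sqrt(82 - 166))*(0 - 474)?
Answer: 819072 + 948*I*sqrt(21) ≈ 8.1907e+5 + 4344.3*I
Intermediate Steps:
L = 12
c(I) = I**3
-(c(L) + sqrt(82 - 166))*(0 - 474) = -(12**3 + sqrt(82 - 166))*(0 - 474) = -(1728 + sqrt(-84))*(-474) = -(1728 + 2*I*sqrt(21))*(-474) = -(-819072 - 948*I*sqrt(21)) = 819072 + 948*I*sqrt(21)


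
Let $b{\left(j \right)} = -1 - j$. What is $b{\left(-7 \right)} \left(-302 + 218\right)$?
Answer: $-504$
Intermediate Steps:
$b{\left(-7 \right)} \left(-302 + 218\right) = \left(-1 - -7\right) \left(-302 + 218\right) = \left(-1 + 7\right) \left(-84\right) = 6 \left(-84\right) = -504$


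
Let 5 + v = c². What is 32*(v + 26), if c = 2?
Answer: 800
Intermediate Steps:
v = -1 (v = -5 + 2² = -5 + 4 = -1)
32*(v + 26) = 32*(-1 + 26) = 32*25 = 800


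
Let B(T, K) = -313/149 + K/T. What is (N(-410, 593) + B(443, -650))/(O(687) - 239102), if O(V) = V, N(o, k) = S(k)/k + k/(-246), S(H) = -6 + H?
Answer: 48035334631/2295690678943590 ≈ 2.0924e-5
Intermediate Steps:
N(o, k) = -k/246 + (-6 + k)/k (N(o, k) = (-6 + k)/k + k/(-246) = (-6 + k)/k + k*(-1/246) = (-6 + k)/k - k/246 = -k/246 + (-6 + k)/k)
B(T, K) = -313/149 + K/T (B(T, K) = -313*1/149 + K/T = -313/149 + K/T)
(N(-410, 593) + B(443, -650))/(O(687) - 239102) = ((1 - 6/593 - 1/246*593) + (-313/149 - 650/443))/(687 - 239102) = ((1 - 6*1/593 - 593/246) + (-313/149 - 650*1/443))/(-238415) = ((1 - 6/593 - 593/246) + (-313/149 - 650/443))*(-1/238415) = (-207247/145878 - 235509/66007)*(-1/238415) = -48035334631/9628969146*(-1/238415) = 48035334631/2295690678943590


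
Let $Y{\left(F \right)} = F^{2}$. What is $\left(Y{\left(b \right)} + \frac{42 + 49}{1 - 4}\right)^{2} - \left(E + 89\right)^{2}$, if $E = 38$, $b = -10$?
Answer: $- \frac{101480}{9} \approx -11276.0$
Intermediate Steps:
$\left(Y{\left(b \right)} + \frac{42 + 49}{1 - 4}\right)^{2} - \left(E + 89\right)^{2} = \left(\left(-10\right)^{2} + \frac{42 + 49}{1 - 4}\right)^{2} - \left(38 + 89\right)^{2} = \left(100 + \frac{91}{-3}\right)^{2} - 127^{2} = \left(100 + 91 \left(- \frac{1}{3}\right)\right)^{2} - 16129 = \left(100 - \frac{91}{3}\right)^{2} - 16129 = \left(\frac{209}{3}\right)^{2} - 16129 = \frac{43681}{9} - 16129 = - \frac{101480}{9}$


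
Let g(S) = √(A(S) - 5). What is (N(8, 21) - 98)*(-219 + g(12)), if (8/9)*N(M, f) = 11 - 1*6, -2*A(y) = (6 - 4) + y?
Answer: 161841/8 - 739*I*√3/4 ≈ 20230.0 - 320.0*I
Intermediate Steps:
A(y) = -1 - y/2 (A(y) = -((6 - 4) + y)/2 = -(2 + y)/2 = -1 - y/2)
g(S) = √(-6 - S/2) (g(S) = √((-1 - S/2) - 5) = √(-6 - S/2))
N(M, f) = 45/8 (N(M, f) = 9*(11 - 1*6)/8 = 9*(11 - 6)/8 = (9/8)*5 = 45/8)
(N(8, 21) - 98)*(-219 + g(12)) = (45/8 - 98)*(-219 + √(-24 - 2*12)/2) = -739*(-219 + √(-24 - 24)/2)/8 = -739*(-219 + √(-48)/2)/8 = -739*(-219 + (4*I*√3)/2)/8 = -739*(-219 + 2*I*√3)/8 = 161841/8 - 739*I*√3/4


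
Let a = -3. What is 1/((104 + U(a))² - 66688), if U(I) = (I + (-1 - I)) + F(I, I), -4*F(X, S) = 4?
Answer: -1/56284 ≈ -1.7767e-5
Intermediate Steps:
F(X, S) = -1 (F(X, S) = -¼*4 = -1)
U(I) = -2 (U(I) = (I + (-1 - I)) - 1 = -1 - 1 = -2)
1/((104 + U(a))² - 66688) = 1/((104 - 2)² - 66688) = 1/(102² - 66688) = 1/(10404 - 66688) = 1/(-56284) = -1/56284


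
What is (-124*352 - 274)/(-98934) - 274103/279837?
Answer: -2471184248/4614232293 ≈ -0.53556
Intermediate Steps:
(-124*352 - 274)/(-98934) - 274103/279837 = (-43648 - 274)*(-1/98934) - 274103*1/279837 = -43922*(-1/98934) - 274103/279837 = 21961/49467 - 274103/279837 = -2471184248/4614232293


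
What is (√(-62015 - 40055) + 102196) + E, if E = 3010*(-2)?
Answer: 96176 + I*√102070 ≈ 96176.0 + 319.48*I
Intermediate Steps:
E = -6020
(√(-62015 - 40055) + 102196) + E = (√(-62015 - 40055) + 102196) - 6020 = (√(-102070) + 102196) - 6020 = (I*√102070 + 102196) - 6020 = (102196 + I*√102070) - 6020 = 96176 + I*√102070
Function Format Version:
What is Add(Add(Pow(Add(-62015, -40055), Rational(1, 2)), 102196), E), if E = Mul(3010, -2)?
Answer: Add(96176, Mul(I, Pow(102070, Rational(1, 2)))) ≈ Add(96176., Mul(319.48, I))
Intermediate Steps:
E = -6020
Add(Add(Pow(Add(-62015, -40055), Rational(1, 2)), 102196), E) = Add(Add(Pow(Add(-62015, -40055), Rational(1, 2)), 102196), -6020) = Add(Add(Pow(-102070, Rational(1, 2)), 102196), -6020) = Add(Add(Mul(I, Pow(102070, Rational(1, 2))), 102196), -6020) = Add(Add(102196, Mul(I, Pow(102070, Rational(1, 2)))), -6020) = Add(96176, Mul(I, Pow(102070, Rational(1, 2))))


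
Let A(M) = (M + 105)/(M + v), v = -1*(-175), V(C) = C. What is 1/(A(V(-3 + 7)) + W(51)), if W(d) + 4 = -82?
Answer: -179/15285 ≈ -0.011711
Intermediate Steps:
v = 175
W(d) = -86 (W(d) = -4 - 82 = -86)
A(M) = (105 + M)/(175 + M) (A(M) = (M + 105)/(M + 175) = (105 + M)/(175 + M))
1/(A(V(-3 + 7)) + W(51)) = 1/((105 + (-3 + 7))/(175 + (-3 + 7)) - 86) = 1/((105 + 4)/(175 + 4) - 86) = 1/(109/179 - 86) = 1/(-15285/179) = -179/15285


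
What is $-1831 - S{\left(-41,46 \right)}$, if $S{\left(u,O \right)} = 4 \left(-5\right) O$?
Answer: $-911$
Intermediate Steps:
$S{\left(u,O \right)} = - 20 O$
$-1831 - S{\left(-41,46 \right)} = -1831 - \left(-20\right) 46 = -1831 - -920 = -1831 + 920 = -911$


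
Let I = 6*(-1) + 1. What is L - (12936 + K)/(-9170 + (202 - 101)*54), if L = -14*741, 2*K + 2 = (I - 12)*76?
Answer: -38537495/3716 ≈ -10371.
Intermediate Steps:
I = -5 (I = -6 + 1 = -5)
K = -647 (K = -1 + ((-5 - 12)*76)/2 = -1 + (-17*76)/2 = -1 + (½)*(-1292) = -1 - 646 = -647)
L = -10374
L - (12936 + K)/(-9170 + (202 - 101)*54) = -10374 - (12936 - 647)/(-9170 + (202 - 101)*54) = -10374 - 12289/(-9170 + 101*54) = -10374 - 12289/(-9170 + 5454) = -10374 - 12289/(-3716) = -10374 - 12289*(-1)/3716 = -10374 - 1*(-12289/3716) = -10374 + 12289/3716 = -38537495/3716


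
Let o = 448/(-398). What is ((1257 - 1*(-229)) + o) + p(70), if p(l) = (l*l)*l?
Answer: 68552490/199 ≈ 3.4449e+5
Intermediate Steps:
o = -224/199 (o = 448*(-1/398) = -224/199 ≈ -1.1256)
p(l) = l**3 (p(l) = l**2*l = l**3)
((1257 - 1*(-229)) + o) + p(70) = ((1257 - 1*(-229)) - 224/199) + 70**3 = ((1257 + 229) - 224/199) + 343000 = (1486 - 224/199) + 343000 = 295490/199 + 343000 = 68552490/199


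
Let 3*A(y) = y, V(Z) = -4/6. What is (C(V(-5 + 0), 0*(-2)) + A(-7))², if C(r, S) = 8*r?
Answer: 529/9 ≈ 58.778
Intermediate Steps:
V(Z) = -⅔ (V(Z) = -4*⅙ = -⅔)
A(y) = y/3
(C(V(-5 + 0), 0*(-2)) + A(-7))² = (8*(-⅔) + (⅓)*(-7))² = (-16/3 - 7/3)² = (-23/3)² = 529/9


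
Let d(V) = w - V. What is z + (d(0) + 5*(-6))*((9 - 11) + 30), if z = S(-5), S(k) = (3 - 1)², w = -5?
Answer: -976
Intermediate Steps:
S(k) = 4 (S(k) = 2² = 4)
z = 4
d(V) = -5 - V
z + (d(0) + 5*(-6))*((9 - 11) + 30) = 4 + ((-5 - 1*0) + 5*(-6))*((9 - 11) + 30) = 4 + ((-5 + 0) - 30)*(-2 + 30) = 4 + (-5 - 30)*28 = 4 - 35*28 = 4 - 980 = -976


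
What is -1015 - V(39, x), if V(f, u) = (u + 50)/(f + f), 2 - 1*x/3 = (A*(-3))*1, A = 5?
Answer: -79271/78 ≈ -1016.3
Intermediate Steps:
x = 51 (x = 6 - 3*5*(-3) = 6 - (-45) = 6 - 3*(-15) = 6 + 45 = 51)
V(f, u) = (50 + u)/(2*f) (V(f, u) = (50 + u)/((2*f)) = (50 + u)*(1/(2*f)) = (50 + u)/(2*f))
-1015 - V(39, x) = -1015 - (50 + 51)/(2*39) = -1015 - 101/(2*39) = -1015 - 1*101/78 = -1015 - 101/78 = -79271/78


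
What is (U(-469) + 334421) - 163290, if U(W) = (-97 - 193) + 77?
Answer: 170918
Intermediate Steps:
U(W) = -213 (U(W) = -290 + 77 = -213)
(U(-469) + 334421) - 163290 = (-213 + 334421) - 163290 = 334208 - 163290 = 170918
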